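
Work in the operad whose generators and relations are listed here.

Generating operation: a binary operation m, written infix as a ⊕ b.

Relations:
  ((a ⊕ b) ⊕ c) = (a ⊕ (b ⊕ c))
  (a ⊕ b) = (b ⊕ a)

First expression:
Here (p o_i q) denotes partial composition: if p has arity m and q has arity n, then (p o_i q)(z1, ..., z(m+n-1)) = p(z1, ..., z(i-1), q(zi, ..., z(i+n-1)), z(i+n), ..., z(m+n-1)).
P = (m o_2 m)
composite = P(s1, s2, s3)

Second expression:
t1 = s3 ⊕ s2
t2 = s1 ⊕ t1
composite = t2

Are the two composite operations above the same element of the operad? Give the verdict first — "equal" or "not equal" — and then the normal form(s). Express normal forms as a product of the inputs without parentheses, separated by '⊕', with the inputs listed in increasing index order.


equal — both sides give s1 ⊕ s2 ⊕ s3

Normal form of the first expression: s1 ⊕ s2 ⊕ s3
Normal form of the second expression: s1 ⊕ s2 ⊕ s3
Identical normal forms: equal.


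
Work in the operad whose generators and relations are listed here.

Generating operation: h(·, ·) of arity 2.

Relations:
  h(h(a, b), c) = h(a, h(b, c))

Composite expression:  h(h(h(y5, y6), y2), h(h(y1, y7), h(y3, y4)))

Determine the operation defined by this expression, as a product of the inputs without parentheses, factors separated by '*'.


y5 * y6 * y2 * y1 * y7 * y3 * y4

Key point: h is associative — brackets drop, the y-order remains.
h(y5, y6) linearizes to y5 * y6
h(h(y5, y6), y2) linearizes to y5 * y6 * y2
h(y1, y7) linearizes to y1 * y7
h(y3, y4) linearizes to y3 * y4
h(h(y1, y7), h(y3, y4)) linearizes to y1 * y7 * y3 * y4
h(h(h(y5, y6), y2), h(h(y1, y7), h(y3, y4))) linearizes to y5 * y6 * y2 * y1 * y7 * y3 * y4


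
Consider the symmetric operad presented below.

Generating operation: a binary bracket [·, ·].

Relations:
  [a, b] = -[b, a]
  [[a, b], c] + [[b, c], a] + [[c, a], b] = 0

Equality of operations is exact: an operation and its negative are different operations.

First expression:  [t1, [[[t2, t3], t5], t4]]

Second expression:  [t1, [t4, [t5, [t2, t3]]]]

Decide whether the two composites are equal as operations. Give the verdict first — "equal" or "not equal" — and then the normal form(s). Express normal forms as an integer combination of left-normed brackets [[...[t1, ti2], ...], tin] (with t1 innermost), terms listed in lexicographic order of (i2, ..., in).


equal: each reduces to [[[[t1, t2], t3], t5], t4] - [[[[t1, t3], t2], t5], t4] - [[[[t1, t4], t2], t3], t5] + [[[[t1, t4], t3], t2], t5] + [[[[t1, t4], t5], t2], t3] - [[[[t1, t4], t5], t3], t2] - [[[[t1, t5], t2], t3], t4] + [[[[t1, t5], t3], t2], t4]

The first composite normalizes to [[[[t1, t2], t3], t5], t4] - [[[[t1, t3], t2], t5], t4] - [[[[t1, t4], t2], t3], t5] + [[[[t1, t4], t3], t2], t5] + [[[[t1, t4], t5], t2], t3] - [[[[t1, t4], t5], t3], t2] - [[[[t1, t5], t2], t3], t4] + [[[[t1, t5], t3], t2], t4]
The second composite normalizes to [[[[t1, t2], t3], t5], t4] - [[[[t1, t3], t2], t5], t4] - [[[[t1, t4], t2], t3], t5] + [[[[t1, t4], t3], t2], t5] + [[[[t1, t4], t5], t2], t3] - [[[[t1, t4], t5], t3], t2] - [[[[t1, t5], t2], t3], t4] + [[[[t1, t5], t3], t2], t4]
Same normal form: equal.


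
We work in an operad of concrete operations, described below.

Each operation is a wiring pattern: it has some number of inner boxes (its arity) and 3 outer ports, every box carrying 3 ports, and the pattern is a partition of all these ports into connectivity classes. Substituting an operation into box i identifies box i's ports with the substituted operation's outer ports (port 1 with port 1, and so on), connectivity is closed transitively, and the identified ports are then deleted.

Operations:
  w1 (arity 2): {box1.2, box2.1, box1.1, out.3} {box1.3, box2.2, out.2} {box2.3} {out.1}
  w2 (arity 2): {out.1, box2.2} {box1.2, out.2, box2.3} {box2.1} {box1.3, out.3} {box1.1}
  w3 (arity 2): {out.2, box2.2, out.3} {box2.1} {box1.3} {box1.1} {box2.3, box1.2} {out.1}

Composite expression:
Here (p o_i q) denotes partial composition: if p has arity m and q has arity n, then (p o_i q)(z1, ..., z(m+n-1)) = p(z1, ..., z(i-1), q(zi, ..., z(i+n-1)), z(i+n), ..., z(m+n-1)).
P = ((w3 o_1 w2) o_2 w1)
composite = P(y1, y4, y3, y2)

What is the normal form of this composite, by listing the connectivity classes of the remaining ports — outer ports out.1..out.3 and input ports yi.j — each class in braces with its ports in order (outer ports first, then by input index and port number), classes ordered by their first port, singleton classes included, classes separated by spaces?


{out.1} {out.2, out.3, y2.2} {y1.1} {y1.2, y2.3, y3.1, y4.1, y4.2} {y1.3} {y2.1} {y3.2, y4.3} {y3.3}

Connectivity passes through glued w3-boundaries; trace each wire chain.
stage w1: inputs (y4, y3), connectivity {out.1} {out.2, y3.2, y4.3} {out.3, y3.1, y4.1, y4.2} {y3.3}, out.j its boundary
stage w2: inputs (y1, y4, y3), connectivity {out.1, y3.2, y4.3} {out.2, y1.2, y3.1, y4.1, y4.2} {out.3, y1.3} {y1.1} {y3.3}, out.j its boundary
stage w3: inputs (y1, y4, y3, y2), connectivity {out.1} {out.2, out.3, y2.2} {y1.1} {y1.2, y2.3, y3.1, y4.1, y4.2} {y1.3} {y2.1} {y3.2, y4.3} {y3.3}, out.j its boundary


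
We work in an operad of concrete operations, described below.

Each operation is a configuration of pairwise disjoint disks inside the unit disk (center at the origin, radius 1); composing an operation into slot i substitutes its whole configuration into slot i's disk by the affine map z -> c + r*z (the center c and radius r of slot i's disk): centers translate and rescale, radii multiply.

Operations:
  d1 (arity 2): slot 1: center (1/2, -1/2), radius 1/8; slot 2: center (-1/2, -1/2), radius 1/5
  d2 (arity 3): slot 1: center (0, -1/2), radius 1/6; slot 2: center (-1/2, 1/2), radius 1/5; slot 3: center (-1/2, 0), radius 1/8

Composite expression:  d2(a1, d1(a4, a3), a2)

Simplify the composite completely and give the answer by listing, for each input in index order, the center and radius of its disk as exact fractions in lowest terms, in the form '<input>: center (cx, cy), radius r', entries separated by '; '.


Follow each a-input down from d2: c' goes to c + r*c', radius to r*r'.
tracing a1 down its 1-map path: center (0, -1/2), radius 1/6
tracing a4 down its 2-map path: center (-2/5, 2/5), radius 1/40
tracing a3 down its 2-map path: center (-3/5, 2/5), radius 1/25
tracing a2 down its 1-map path: center (-1/2, 0), radius 1/8

a1: center (0, -1/2), radius 1/6; a2: center (-1/2, 0), radius 1/8; a3: center (-3/5, 2/5), radius 1/25; a4: center (-2/5, 2/5), radius 1/40


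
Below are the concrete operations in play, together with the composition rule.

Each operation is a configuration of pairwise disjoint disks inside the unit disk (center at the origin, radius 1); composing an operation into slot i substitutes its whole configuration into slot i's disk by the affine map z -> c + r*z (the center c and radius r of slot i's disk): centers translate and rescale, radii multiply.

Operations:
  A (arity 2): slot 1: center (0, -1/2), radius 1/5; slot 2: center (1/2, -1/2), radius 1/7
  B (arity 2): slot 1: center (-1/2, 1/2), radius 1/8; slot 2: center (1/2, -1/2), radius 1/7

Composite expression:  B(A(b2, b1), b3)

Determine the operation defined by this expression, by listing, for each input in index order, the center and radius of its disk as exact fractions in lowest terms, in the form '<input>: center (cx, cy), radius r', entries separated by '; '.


Affine substitution under B: radii multiply and b-centers shift.
b2 passes through 2 substitutions, ending at center (-1/2, 7/16), radius 1/40
b1 passes through 2 substitutions, ending at center (-7/16, 7/16), radius 1/56
b3 passes through 1 substitution, ending at center (1/2, -1/2), radius 1/7

b1: center (-7/16, 7/16), radius 1/56; b2: center (-1/2, 7/16), radius 1/40; b3: center (1/2, -1/2), radius 1/7


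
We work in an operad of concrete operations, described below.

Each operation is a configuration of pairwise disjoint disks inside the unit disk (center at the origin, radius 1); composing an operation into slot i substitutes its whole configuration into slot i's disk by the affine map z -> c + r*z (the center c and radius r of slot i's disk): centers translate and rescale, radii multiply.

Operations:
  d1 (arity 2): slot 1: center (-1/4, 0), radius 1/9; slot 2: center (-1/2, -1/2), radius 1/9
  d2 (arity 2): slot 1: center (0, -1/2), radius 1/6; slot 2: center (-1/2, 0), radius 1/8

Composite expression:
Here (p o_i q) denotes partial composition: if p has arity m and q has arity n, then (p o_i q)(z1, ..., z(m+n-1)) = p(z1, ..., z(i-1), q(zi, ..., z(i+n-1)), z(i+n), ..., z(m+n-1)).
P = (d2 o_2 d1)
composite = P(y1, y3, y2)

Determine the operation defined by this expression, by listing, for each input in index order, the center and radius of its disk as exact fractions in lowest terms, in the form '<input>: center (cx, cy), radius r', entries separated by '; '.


y1: center (0, -1/2), radius 1/6; y2: center (-9/16, -1/16), radius 1/72; y3: center (-17/32, 0), radius 1/72

Below d2, radii multiply path by path; the y-disk centers shift.
input y1: applying the 1 nested substitution gives center (0, -1/2), radius 1/6
input y3: applying the 2 nested substitutions gives center (-17/32, 0), radius 1/72
input y2: applying the 2 nested substitutions gives center (-9/16, -1/16), radius 1/72


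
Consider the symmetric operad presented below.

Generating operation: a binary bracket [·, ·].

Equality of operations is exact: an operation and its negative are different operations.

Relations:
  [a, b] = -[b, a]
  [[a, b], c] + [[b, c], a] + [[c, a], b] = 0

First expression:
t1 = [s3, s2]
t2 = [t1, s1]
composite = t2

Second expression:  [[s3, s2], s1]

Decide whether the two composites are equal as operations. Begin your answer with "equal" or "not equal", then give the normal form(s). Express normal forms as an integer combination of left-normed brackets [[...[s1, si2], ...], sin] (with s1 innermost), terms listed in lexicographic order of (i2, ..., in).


The first expression, normalized: [[s1, s2], s3] - [[s1, s3], s2]
The second expression, normalized: [[s1, s2], s3] - [[s1, s3], s2]
Same normal form: equal.

equal; the common form is [[s1, s2], s3] - [[s1, s3], s2]


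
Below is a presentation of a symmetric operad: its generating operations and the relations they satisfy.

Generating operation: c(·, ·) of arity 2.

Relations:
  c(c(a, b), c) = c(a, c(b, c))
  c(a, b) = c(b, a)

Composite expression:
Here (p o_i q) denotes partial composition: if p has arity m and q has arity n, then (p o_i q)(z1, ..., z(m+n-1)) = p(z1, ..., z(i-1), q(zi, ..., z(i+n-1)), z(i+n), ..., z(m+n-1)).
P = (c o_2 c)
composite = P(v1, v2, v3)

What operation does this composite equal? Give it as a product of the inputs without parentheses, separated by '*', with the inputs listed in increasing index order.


v1 * v2 * v3

With c associative and commutative, the v-input set is all that matters.
c(v2, v3) reduces to v2 * v3
c(v1, c(v2, v3)) reduces to v1 * v2 * v3
rearranged into index order: v1 * v2 * v3


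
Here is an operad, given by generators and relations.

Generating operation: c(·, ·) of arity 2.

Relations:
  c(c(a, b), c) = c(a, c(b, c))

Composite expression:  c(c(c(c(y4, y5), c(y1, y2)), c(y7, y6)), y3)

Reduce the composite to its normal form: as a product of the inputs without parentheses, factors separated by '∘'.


y4 ∘ y5 ∘ y1 ∘ y2 ∘ y7 ∘ y6 ∘ y3

Key point: c is associative — brackets drop, the y-order remains.
c(y4, y5) linearizes to y4 ∘ y5
c(y1, y2) linearizes to y1 ∘ y2
c(c(y4, y5), c(y1, y2)) linearizes to y4 ∘ y5 ∘ y1 ∘ y2
c(y7, y6) linearizes to y7 ∘ y6
c(c(c(y4, y5), c(y1, y2)), c(y7, y6)) linearizes to y4 ∘ y5 ∘ y1 ∘ y2 ∘ y7 ∘ y6
c(c(c(c(y4, y5), c(y1, y2)), c(y7, y6)), y3) linearizes to y4 ∘ y5 ∘ y1 ∘ y2 ∘ y7 ∘ y6 ∘ y3


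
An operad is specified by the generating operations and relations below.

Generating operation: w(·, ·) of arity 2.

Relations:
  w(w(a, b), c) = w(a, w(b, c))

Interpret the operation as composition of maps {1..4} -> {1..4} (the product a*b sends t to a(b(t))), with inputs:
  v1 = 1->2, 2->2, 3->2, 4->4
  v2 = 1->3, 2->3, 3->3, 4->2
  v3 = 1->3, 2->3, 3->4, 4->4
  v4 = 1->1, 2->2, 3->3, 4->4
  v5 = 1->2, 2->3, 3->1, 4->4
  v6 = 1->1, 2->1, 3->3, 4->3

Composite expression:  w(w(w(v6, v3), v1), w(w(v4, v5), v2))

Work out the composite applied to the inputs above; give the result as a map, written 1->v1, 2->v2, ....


1->3, 2->3, 3->3, 4->3

w(v6, v3) = 1->3, 2->3, 3->3, 4->3
w(w(v6, v3), v1) = 1->3, 2->3, 3->3, 4->3
w(v4, v5) = 1->2, 2->3, 3->1, 4->4
w(w(v4, v5), v2) = 1->1, 2->1, 3->1, 4->3
w(w(w(v6, v3), v1), w(w(v4, v5), v2)) = 1->3, 2->3, 3->3, 4->3


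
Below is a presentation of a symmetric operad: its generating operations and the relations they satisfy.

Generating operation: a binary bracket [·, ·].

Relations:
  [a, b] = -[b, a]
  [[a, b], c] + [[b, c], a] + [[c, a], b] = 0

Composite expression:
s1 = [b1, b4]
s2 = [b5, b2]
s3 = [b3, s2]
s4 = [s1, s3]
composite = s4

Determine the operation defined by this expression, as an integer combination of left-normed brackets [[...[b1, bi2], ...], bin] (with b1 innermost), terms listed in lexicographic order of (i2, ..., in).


[[[[b1, b4], b2], b5], b3] - [[[[b1, b4], b3], b2], b5] + [[[[b1, b4], b3], b5], b2] - [[[[b1, b4], b5], b2], b3]

Left-normed coefficients sit on the b1-initial expansion words.
Composite bracket: [[b1, b4], [b3, [b5, b2]]]
Under [a, b] = ab - ba we get 16 signed associative words (2^4 = 16).
Collect the words opening with b1:
  word b1b4b2b5b3 has sign +1, contributing +[[[[b1, b4], b2], b5], b3]
  word b1b4b3b2b5 has sign -1, contributing -[[[[b1, b4], b3], b2], b5]
  word b1b4b3b5b2 has sign +1, contributing +[[[[b1, b4], b3], b5], b2]
  word b1b4b5b2b3 has sign -1, contributing -[[[[b1, b4], b5], b2], b3]


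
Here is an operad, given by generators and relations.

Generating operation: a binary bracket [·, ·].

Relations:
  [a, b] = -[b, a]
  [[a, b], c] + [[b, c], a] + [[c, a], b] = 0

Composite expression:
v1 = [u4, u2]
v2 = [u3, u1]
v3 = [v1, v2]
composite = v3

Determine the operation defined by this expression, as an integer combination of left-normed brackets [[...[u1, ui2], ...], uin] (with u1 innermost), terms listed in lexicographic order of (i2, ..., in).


-[[[u1, u3], u2], u4] + [[[u1, u3], u4], u2]


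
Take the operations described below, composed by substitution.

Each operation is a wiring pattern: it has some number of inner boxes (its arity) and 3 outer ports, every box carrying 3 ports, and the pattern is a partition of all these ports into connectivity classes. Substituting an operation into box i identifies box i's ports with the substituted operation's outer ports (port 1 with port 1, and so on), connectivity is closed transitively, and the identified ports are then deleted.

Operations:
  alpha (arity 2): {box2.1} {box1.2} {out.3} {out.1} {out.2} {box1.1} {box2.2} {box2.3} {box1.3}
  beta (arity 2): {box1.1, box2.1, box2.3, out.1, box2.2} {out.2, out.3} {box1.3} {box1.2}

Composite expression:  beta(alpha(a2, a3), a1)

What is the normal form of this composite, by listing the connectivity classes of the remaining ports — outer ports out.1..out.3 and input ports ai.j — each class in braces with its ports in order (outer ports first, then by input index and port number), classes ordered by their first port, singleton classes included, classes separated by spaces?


{out.1, a1.1, a1.2, a1.3} {out.2, out.3} {a2.1} {a2.2} {a2.3} {a3.1} {a3.2} {a3.3}

Substituting into beta glues patterns; closure does the rest.
after alpha, the pattern on (a2, a3) reads {out.1} {out.2} {out.3} {a2.1} {a2.2} {a2.3} {a3.1} {a3.2} {a3.3} (out.j = its outer ports)
after beta, the pattern on (a2, a3, a1) reads {out.1, a1.1, a1.2, a1.3} {out.2, out.3} {a2.1} {a2.2} {a2.3} {a3.1} {a3.2} {a3.3} (out.j = its outer ports)


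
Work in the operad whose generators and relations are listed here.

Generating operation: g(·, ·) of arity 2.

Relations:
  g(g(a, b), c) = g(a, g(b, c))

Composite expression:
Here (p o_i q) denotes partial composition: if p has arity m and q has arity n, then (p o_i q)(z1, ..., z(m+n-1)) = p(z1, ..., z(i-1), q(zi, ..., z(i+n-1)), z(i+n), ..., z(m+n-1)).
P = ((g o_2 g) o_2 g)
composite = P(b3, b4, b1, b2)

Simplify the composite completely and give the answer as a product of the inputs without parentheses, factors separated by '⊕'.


b3 ⊕ b4 ⊕ b1 ⊕ b2

Associativity of g dissolves the nesting; only the b-input order survives.
g(b4, b1) reduces to b4 ⊕ b1
g(g(b4, b1), b2) reduces to b4 ⊕ b1 ⊕ b2
g(b3, g(g(b4, b1), b2)) reduces to b3 ⊕ b4 ⊕ b1 ⊕ b2


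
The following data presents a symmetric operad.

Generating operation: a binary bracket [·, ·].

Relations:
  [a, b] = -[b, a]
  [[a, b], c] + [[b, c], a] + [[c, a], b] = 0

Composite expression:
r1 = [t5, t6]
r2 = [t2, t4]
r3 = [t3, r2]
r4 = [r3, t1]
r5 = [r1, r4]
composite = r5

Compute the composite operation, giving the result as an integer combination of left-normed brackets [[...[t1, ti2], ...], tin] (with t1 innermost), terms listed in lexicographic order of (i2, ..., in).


Expand each bracket as ab - ba; the t1-initial words give the coefficients.
Composite bracket: [[t5, t6], [[t3, [t2, t4]], t1]]
The bracket unfolds into 32 signed words via [a, b] = ab - ba (2^5 = 32).
Keep just the words that open with t1:
  the word t1t2t4t3t5t6 carries sign -1 and contributes -[[[[[t1, t2], t4], t3], t5], t6]
  the word t1t2t4t3t6t5 carries sign +1 and contributes +[[[[[t1, t2], t4], t3], t6], t5]
  the word t1t3t2t4t5t6 carries sign +1 and contributes +[[[[[t1, t3], t2], t4], t5], t6]
  the word t1t3t2t4t6t5 carries sign -1 and contributes -[[[[[t1, t3], t2], t4], t6], t5]
  the word t1t3t4t2t5t6 carries sign -1 and contributes -[[[[[t1, t3], t4], t2], t5], t6]
  the word t1t3t4t2t6t5 carries sign +1 and contributes +[[[[[t1, t3], t4], t2], t6], t5]
  the word t1t4t2t3t5t6 carries sign +1 and contributes +[[[[[t1, t4], t2], t3], t5], t6]
  the word t1t4t2t3t6t5 carries sign -1 and contributes -[[[[[t1, t4], t2], t3], t6], t5]

-[[[[[t1, t2], t4], t3], t5], t6] + [[[[[t1, t2], t4], t3], t6], t5] + [[[[[t1, t3], t2], t4], t5], t6] - [[[[[t1, t3], t2], t4], t6], t5] - [[[[[t1, t3], t4], t2], t5], t6] + [[[[[t1, t3], t4], t2], t6], t5] + [[[[[t1, t4], t2], t3], t5], t6] - [[[[[t1, t4], t2], t3], t6], t5]


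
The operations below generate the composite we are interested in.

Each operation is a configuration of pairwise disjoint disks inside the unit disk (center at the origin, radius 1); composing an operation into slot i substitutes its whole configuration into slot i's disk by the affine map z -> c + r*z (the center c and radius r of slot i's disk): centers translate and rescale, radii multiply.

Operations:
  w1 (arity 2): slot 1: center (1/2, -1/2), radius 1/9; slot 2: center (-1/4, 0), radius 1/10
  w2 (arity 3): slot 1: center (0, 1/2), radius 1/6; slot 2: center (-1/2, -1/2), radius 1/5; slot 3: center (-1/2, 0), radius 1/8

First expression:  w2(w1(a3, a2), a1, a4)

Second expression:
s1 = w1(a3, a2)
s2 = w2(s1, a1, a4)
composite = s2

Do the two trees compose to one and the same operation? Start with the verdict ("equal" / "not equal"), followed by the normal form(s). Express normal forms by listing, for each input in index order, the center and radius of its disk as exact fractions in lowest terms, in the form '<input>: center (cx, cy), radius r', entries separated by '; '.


equal; the common form is a1: center (-1/2, -1/2), radius 1/5; a2: center (-1/24, 1/2), radius 1/60; a3: center (1/12, 5/12), radius 1/54; a4: center (-1/2, 0), radius 1/8


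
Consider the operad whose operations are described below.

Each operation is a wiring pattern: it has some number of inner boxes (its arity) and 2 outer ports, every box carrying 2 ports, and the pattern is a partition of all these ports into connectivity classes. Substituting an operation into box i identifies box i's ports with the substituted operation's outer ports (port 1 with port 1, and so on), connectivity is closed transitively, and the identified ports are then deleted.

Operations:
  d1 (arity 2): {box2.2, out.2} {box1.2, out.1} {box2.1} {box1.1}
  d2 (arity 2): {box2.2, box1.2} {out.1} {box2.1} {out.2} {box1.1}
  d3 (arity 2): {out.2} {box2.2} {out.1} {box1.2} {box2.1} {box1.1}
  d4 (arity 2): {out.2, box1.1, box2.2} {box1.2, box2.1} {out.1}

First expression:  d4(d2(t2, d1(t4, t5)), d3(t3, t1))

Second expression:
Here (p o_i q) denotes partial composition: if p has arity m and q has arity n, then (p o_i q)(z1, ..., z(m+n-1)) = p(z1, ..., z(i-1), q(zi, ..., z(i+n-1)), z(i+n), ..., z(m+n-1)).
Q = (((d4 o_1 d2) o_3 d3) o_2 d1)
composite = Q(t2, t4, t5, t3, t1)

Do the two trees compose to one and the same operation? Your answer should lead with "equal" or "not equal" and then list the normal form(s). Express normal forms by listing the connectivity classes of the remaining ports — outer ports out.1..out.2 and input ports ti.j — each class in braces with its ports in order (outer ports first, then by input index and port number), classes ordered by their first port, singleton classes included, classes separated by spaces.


equal; the common form is {out.1} {out.2} {t1.1} {t1.2} {t2.1} {t2.2, t5.2} {t3.1} {t3.2} {t4.1} {t4.2} {t5.1}

Reducing the first expression gives {out.1} {out.2} {t1.1} {t1.2} {t2.1} {t2.2, t5.2} {t3.1} {t3.2} {t4.1} {t4.2} {t5.1}
Reducing the second expression gives {out.1} {out.2} {t1.1} {t1.2} {t2.1} {t2.2, t5.2} {t3.1} {t3.2} {t4.1} {t4.2} {t5.1}
The forms coincide; equal.


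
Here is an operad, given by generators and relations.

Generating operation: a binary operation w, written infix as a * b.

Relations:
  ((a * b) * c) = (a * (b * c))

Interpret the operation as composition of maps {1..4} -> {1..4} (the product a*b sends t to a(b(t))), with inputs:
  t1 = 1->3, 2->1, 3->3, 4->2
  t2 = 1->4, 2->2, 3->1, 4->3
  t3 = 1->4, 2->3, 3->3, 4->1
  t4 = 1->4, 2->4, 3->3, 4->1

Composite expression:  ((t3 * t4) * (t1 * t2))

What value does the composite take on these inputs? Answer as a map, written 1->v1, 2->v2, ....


1->1, 2->1, 3->3, 4->3

(t3 * t4) = 1->1, 2->1, 3->3, 4->4
(t1 * t2) = 1->2, 2->1, 3->3, 4->3
((t3 * t4) * (t1 * t2)) = 1->1, 2->1, 3->3, 4->3


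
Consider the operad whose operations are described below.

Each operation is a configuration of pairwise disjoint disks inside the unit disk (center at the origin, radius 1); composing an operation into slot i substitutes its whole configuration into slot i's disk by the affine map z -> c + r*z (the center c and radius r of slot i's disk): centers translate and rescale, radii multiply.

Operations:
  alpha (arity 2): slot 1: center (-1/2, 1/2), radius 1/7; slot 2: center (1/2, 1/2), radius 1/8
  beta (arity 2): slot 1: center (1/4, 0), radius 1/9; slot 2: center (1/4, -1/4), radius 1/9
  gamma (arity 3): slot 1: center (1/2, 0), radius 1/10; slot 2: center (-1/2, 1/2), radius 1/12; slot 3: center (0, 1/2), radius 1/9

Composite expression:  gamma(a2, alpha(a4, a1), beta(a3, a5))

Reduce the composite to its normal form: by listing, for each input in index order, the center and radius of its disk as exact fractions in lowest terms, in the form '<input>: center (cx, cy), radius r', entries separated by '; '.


a1: center (-11/24, 13/24), radius 1/96; a2: center (1/2, 0), radius 1/10; a3: center (1/36, 1/2), radius 1/81; a4: center (-13/24, 13/24), radius 1/84; a5: center (1/36, 17/36), radius 1/81

Follow each a-input down from gamma: c' goes to c + r*c', radius to r*r'.
input a2: composing its 1 substitution step yields center (1/2, 0), radius 1/10
input a4: composing its 2 substitution steps yields center (-13/24, 13/24), radius 1/84
input a1: composing its 2 substitution steps yields center (-11/24, 13/24), radius 1/96
input a3: composing its 2 substitution steps yields center (1/36, 1/2), radius 1/81
input a5: composing its 2 substitution steps yields center (1/36, 17/36), radius 1/81


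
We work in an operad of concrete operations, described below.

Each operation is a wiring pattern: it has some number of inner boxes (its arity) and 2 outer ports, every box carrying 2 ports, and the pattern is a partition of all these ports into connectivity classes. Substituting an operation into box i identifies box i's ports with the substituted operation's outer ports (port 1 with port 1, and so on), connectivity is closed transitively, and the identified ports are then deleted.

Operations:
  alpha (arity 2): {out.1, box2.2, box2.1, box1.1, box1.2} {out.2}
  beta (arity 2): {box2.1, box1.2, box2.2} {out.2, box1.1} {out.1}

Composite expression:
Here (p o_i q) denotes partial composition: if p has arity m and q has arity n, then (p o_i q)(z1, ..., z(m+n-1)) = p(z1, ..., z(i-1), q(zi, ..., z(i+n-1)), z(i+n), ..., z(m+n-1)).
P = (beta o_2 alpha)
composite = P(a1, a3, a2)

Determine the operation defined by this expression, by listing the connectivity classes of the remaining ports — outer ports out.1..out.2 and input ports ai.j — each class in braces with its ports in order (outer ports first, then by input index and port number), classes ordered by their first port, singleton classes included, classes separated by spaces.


Substituting into beta glues patterns; closure does the rest.
stage alpha: inputs (a3, a2), connectivity {out.1, a2.1, a2.2, a3.1, a3.2} {out.2}, out.j its boundary
stage beta: inputs (a1, a3, a2), connectivity {out.1} {out.2, a1.1} {a1.2, a2.1, a2.2, a3.1, a3.2}, out.j its boundary

{out.1} {out.2, a1.1} {a1.2, a2.1, a2.2, a3.1, a3.2}


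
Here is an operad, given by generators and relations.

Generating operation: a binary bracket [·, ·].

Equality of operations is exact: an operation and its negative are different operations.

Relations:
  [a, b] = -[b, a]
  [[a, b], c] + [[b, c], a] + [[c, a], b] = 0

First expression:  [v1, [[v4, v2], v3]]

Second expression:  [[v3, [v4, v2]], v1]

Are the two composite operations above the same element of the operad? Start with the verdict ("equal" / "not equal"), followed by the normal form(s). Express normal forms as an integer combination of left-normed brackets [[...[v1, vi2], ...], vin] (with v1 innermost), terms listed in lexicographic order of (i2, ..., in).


equal: each reduces to -[[[v1, v2], v4], v3] + [[[v1, v3], v2], v4] - [[[v1, v3], v4], v2] + [[[v1, v4], v2], v3]

The first composite normalizes to -[[[v1, v2], v4], v3] + [[[v1, v3], v2], v4] - [[[v1, v3], v4], v2] + [[[v1, v4], v2], v3]
The second composite normalizes to -[[[v1, v2], v4], v3] + [[[v1, v3], v2], v4] - [[[v1, v3], v4], v2] + [[[v1, v4], v2], v3]
One common form — equal.


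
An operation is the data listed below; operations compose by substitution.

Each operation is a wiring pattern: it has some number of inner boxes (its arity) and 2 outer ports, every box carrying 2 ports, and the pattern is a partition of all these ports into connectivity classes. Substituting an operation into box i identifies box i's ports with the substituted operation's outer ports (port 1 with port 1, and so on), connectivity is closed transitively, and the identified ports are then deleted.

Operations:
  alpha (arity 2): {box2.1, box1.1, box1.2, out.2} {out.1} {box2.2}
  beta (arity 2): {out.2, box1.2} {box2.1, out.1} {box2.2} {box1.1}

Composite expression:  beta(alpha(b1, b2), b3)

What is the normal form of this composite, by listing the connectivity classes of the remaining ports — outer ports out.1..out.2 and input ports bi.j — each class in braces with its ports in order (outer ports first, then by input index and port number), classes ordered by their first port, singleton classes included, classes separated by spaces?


{out.1, b3.1} {out.2, b1.1, b1.2, b2.1} {b2.2} {b3.2}


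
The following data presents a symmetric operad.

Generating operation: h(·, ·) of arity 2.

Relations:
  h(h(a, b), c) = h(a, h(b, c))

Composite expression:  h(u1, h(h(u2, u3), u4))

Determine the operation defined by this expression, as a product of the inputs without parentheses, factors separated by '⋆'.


u1 ⋆ u2 ⋆ u3 ⋆ u4


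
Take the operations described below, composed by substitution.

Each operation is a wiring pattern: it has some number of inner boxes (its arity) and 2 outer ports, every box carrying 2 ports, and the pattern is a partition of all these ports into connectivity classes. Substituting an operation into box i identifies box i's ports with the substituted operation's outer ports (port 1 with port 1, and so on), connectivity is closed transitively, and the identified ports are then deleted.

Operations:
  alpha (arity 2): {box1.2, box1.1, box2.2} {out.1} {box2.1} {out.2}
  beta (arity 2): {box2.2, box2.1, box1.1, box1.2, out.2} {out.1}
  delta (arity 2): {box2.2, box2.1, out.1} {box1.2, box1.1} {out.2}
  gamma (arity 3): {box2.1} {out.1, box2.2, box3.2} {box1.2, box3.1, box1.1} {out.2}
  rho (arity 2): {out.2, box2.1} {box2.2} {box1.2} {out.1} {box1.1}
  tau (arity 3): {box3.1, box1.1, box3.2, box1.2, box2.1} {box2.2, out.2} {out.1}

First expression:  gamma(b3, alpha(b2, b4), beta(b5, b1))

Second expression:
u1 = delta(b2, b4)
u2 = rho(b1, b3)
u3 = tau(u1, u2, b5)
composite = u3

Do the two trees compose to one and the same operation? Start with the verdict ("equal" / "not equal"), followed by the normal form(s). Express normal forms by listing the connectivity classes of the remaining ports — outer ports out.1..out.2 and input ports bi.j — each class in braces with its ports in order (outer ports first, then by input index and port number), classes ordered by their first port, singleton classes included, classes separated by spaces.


not equal; the first gives {out.1, b1.1, b1.2, b5.1, b5.2} {out.2} {b2.1, b2.2, b4.2} {b3.1, b3.2} {b4.1} and the second {out.1} {out.2, b3.1} {b1.1} {b1.2} {b2.1, b2.2} {b3.2} {b4.1, b4.2, b5.1, b5.2}

Normal form of the first expression: {out.1, b1.1, b1.2, b5.1, b5.2} {out.2} {b2.1, b2.2, b4.2} {b3.1, b3.2} {b4.1}
Normal form of the second expression: {out.1} {out.2, b3.1} {b1.1} {b1.2} {b2.1, b2.2} {b3.2} {b4.1, b4.2, b5.1, b5.2}
Different reductions; not equal.


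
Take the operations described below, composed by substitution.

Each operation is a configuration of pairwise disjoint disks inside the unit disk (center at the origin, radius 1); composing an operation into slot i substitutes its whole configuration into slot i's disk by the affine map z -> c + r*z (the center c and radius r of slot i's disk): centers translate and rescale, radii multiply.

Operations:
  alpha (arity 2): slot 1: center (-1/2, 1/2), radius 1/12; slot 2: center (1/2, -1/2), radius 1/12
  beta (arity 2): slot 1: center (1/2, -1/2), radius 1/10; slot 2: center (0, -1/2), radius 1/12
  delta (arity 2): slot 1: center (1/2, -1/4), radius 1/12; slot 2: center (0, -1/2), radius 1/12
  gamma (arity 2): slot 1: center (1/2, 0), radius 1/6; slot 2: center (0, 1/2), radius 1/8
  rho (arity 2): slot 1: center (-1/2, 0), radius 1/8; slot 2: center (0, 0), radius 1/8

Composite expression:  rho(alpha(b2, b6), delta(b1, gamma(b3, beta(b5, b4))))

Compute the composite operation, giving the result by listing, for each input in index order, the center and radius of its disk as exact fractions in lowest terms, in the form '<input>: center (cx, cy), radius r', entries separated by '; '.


b1: center (1/16, -1/32), radius 1/96; b2: center (-9/16, 1/16), radius 1/96; b3: center (1/192, -1/16), radius 1/576; b4: center (0, -89/1536), radius 1/9216; b5: center (1/1536, -89/1536), radius 1/7680; b6: center (-7/16, -1/16), radius 1/96

Below rho, radii multiply path by path; the b-disk centers shift.
input b2: applying the 2 nested substitutions gives center (-9/16, 1/16), radius 1/96
input b6: applying the 2 nested substitutions gives center (-7/16, -1/16), radius 1/96
input b1: applying the 2 nested substitutions gives center (1/16, -1/32), radius 1/96
input b3: applying the 3 nested substitutions gives center (1/192, -1/16), radius 1/576
input b5: applying the 4 nested substitutions gives center (1/1536, -89/1536), radius 1/7680
input b4: applying the 4 nested substitutions gives center (0, -89/1536), radius 1/9216


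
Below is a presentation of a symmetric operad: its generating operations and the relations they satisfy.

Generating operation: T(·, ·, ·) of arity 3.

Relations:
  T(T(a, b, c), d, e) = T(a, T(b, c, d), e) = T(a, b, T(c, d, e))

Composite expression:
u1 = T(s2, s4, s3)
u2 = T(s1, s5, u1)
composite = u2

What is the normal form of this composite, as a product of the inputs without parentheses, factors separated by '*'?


Key point: T is associative — brackets drop, the s-order remains.
T(s2, s4, s3) collapses to s2 * s4 * s3
T(s1, s5, T(s2, s4, s3)) collapses to s1 * s5 * s2 * s4 * s3

s1 * s5 * s2 * s4 * s3


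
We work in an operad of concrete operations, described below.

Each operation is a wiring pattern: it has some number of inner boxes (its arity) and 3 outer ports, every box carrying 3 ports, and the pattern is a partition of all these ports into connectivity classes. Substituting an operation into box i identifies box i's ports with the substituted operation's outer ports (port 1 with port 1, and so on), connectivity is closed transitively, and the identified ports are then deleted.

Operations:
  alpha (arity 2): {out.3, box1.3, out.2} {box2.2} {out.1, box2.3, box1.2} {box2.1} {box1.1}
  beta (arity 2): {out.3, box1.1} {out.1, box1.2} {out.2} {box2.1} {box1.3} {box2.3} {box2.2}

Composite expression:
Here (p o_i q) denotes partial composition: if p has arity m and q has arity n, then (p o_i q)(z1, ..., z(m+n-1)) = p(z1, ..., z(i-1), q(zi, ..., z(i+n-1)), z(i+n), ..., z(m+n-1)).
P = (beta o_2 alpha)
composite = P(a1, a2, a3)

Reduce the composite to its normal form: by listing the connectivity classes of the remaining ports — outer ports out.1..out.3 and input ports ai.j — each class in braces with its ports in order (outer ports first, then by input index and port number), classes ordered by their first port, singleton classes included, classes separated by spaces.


{out.1, a1.2} {out.2} {out.3, a1.1} {a1.3} {a2.1} {a2.2, a3.3} {a2.3} {a3.1} {a3.2}


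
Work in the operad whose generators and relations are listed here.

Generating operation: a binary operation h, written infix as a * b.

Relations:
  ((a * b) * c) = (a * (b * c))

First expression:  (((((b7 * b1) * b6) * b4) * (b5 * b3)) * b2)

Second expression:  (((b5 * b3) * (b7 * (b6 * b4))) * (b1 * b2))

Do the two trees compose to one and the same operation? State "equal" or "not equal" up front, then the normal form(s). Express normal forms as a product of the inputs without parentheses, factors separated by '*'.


not equal — first b7 * b1 * b6 * b4 * b5 * b3 * b2, second b5 * b3 * b7 * b6 * b4 * b1 * b2

Normal form of the first expression: b7 * b1 * b6 * b4 * b5 * b3 * b2
Normal form of the second expression: b5 * b3 * b7 * b6 * b4 * b1 * b2
The forms do not match — not equal.


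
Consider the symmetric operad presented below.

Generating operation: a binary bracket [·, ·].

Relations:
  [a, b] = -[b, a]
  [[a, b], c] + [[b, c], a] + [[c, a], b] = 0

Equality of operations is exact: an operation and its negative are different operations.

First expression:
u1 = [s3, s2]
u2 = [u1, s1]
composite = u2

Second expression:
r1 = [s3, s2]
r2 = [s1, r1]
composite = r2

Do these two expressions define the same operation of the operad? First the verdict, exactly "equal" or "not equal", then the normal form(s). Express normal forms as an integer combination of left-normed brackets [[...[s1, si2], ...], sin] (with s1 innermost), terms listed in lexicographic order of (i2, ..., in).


not equal; first: [[s1, s2], s3] - [[s1, s3], s2]; second: -[[s1, s2], s3] + [[s1, s3], s2]

Normal form of the first expression: [[s1, s2], s3] - [[s1, s3], s2]
Normal form of the second expression: -[[s1, s2], s3] + [[s1, s3], s2]
Distinct normal forms: not equal.


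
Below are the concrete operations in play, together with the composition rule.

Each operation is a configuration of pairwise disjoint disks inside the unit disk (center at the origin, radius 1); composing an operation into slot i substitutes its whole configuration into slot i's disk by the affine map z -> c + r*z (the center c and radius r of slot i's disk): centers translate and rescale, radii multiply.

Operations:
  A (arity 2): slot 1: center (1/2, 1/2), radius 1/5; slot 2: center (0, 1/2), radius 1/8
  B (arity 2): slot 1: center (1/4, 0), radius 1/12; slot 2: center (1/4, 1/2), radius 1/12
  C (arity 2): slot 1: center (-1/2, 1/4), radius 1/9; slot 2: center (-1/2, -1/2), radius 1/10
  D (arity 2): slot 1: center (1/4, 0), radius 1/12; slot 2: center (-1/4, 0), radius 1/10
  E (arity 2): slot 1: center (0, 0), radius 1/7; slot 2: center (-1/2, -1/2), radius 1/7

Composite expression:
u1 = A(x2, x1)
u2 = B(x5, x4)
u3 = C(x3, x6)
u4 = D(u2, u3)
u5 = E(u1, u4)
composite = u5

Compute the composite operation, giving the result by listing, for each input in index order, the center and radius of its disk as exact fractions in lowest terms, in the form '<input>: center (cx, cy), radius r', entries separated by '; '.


x1: center (0, 1/14), radius 1/56; x2: center (1/14, 1/14), radius 1/35; x3: center (-19/35, -139/280), radius 1/630; x4: center (-155/336, -83/168), radius 1/1008; x5: center (-155/336, -1/2), radius 1/1008; x6: center (-19/35, -71/140), radius 1/700

Below E, radii multiply path by path; the x-disk centers shift.
tracing x2 down its 2-map path: center (1/14, 1/14), radius 1/35
tracing x1 down its 2-map path: center (0, 1/14), radius 1/56
tracing x5 down its 3-map path: center (-155/336, -1/2), radius 1/1008
tracing x4 down its 3-map path: center (-155/336, -83/168), radius 1/1008
tracing x3 down its 3-map path: center (-19/35, -139/280), radius 1/630
tracing x6 down its 3-map path: center (-19/35, -71/140), radius 1/700


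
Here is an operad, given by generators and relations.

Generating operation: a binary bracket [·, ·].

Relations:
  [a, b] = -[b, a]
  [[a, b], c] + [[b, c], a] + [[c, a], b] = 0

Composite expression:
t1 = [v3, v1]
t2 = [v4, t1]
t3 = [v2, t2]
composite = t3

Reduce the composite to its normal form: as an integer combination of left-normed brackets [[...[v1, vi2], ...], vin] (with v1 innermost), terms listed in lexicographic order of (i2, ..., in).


-[[[v1, v3], v4], v2]

Skip Jacobi rewriting: expand, keep v1-initial words, read off terms.
Composite bracket: [v2, [v4, [v3, v1]]]
Under [a, b] = ab - ba we get 8 signed associative words (2^3 = 8).
The v1-initial words carry the normal form:
  v1v3v4v2 appears with sign -1, giving the term -[[[v1, v3], v4], v2]


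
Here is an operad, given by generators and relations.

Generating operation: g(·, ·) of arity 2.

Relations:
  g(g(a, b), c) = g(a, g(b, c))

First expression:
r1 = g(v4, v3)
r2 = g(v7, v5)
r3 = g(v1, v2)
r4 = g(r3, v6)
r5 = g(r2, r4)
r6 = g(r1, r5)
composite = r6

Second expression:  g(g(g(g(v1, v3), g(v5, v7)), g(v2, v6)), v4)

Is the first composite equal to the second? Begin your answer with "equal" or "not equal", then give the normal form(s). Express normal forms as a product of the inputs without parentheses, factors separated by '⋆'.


The first expression, normalized: v4 ⋆ v3 ⋆ v7 ⋆ v5 ⋆ v1 ⋆ v2 ⋆ v6
The second expression, normalized: v1 ⋆ v3 ⋆ v5 ⋆ v7 ⋆ v2 ⋆ v6 ⋆ v4
Distinct normal forms: not equal.

not equal; the first gives v4 ⋆ v3 ⋆ v7 ⋆ v5 ⋆ v1 ⋆ v2 ⋆ v6 and the second v1 ⋆ v3 ⋆ v5 ⋆ v7 ⋆ v2 ⋆ v6 ⋆ v4


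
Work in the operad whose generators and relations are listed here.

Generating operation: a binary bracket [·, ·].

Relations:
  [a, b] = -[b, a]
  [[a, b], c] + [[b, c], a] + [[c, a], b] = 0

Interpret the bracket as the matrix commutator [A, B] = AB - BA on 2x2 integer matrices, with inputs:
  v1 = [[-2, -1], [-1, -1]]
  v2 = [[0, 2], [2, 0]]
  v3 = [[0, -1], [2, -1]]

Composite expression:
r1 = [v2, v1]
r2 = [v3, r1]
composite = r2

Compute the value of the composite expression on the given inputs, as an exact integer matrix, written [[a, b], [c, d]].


[v2, v1] = [[0, 2], [-2, 0]]
[v3, [v2, v1]] = [[-2, 2], [2, 2]]

[[-2, 2], [2, 2]]
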